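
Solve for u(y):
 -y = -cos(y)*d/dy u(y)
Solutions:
 u(y) = C1 + Integral(y/cos(y), y)


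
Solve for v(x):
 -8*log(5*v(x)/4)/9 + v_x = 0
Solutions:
 9*Integral(1/(-log(_y) - log(5) + 2*log(2)), (_y, v(x)))/8 = C1 - x


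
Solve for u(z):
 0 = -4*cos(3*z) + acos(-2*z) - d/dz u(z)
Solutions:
 u(z) = C1 + z*acos(-2*z) + sqrt(1 - 4*z^2)/2 - 4*sin(3*z)/3


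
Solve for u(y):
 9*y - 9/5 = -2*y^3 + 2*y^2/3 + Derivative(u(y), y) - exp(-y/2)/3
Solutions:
 u(y) = C1 + y^4/2 - 2*y^3/9 + 9*y^2/2 - 9*y/5 - 2*exp(-y/2)/3


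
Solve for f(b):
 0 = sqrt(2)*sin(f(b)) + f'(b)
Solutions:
 f(b) = -acos((-C1 - exp(2*sqrt(2)*b))/(C1 - exp(2*sqrt(2)*b))) + 2*pi
 f(b) = acos((-C1 - exp(2*sqrt(2)*b))/(C1 - exp(2*sqrt(2)*b)))


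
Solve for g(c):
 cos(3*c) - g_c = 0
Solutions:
 g(c) = C1 + sin(3*c)/3


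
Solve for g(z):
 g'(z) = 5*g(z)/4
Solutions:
 g(z) = C1*exp(5*z/4)


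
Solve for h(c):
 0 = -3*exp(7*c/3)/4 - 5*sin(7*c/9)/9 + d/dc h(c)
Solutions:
 h(c) = C1 + 9*exp(7*c/3)/28 - 5*cos(7*c/9)/7


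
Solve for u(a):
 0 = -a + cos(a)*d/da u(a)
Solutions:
 u(a) = C1 + Integral(a/cos(a), a)


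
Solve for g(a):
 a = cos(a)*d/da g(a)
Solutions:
 g(a) = C1 + Integral(a/cos(a), a)


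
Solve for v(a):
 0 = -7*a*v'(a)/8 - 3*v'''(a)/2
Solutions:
 v(a) = C1 + Integral(C2*airyai(-126^(1/3)*a/6) + C3*airybi(-126^(1/3)*a/6), a)


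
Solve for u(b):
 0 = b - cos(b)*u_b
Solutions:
 u(b) = C1 + Integral(b/cos(b), b)


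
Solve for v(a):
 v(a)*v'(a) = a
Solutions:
 v(a) = -sqrt(C1 + a^2)
 v(a) = sqrt(C1 + a^2)


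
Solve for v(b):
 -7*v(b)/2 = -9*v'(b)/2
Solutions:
 v(b) = C1*exp(7*b/9)


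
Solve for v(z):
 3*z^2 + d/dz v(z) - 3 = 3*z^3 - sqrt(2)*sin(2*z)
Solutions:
 v(z) = C1 + 3*z^4/4 - z^3 + 3*z + sqrt(2)*cos(2*z)/2


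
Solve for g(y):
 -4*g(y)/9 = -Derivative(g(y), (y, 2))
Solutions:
 g(y) = C1*exp(-2*y/3) + C2*exp(2*y/3)


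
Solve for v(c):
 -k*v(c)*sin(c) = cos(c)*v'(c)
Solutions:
 v(c) = C1*exp(k*log(cos(c)))


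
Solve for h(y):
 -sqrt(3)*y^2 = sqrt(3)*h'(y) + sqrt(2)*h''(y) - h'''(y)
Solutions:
 h(y) = C1 + C2*exp(sqrt(2)*y*(1 - sqrt(1 + 2*sqrt(3)))/2) + C3*exp(sqrt(2)*y*(1 + sqrt(1 + 2*sqrt(3)))/2) - y^3/3 + sqrt(6)*y^2/3 - 4*y/3 - 2*sqrt(3)*y/3


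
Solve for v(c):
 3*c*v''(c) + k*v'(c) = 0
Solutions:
 v(c) = C1 + c^(1 - re(k)/3)*(C2*sin(log(c)*Abs(im(k))/3) + C3*cos(log(c)*im(k)/3))


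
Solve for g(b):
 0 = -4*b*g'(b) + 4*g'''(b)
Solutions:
 g(b) = C1 + Integral(C2*airyai(b) + C3*airybi(b), b)


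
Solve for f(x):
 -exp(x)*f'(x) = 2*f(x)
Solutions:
 f(x) = C1*exp(2*exp(-x))


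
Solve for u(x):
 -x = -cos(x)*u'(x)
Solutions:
 u(x) = C1 + Integral(x/cos(x), x)


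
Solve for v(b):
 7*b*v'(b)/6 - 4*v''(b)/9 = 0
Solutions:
 v(b) = C1 + C2*erfi(sqrt(21)*b/4)


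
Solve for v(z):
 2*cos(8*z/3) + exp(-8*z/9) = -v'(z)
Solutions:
 v(z) = C1 - 3*sin(8*z/3)/4 + 9*exp(-8*z/9)/8


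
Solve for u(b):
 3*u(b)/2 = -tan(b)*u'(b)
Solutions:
 u(b) = C1/sin(b)^(3/2)


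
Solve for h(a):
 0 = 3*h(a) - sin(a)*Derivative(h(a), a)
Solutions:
 h(a) = C1*(cos(a) - 1)^(3/2)/(cos(a) + 1)^(3/2)


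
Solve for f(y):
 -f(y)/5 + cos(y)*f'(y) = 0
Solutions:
 f(y) = C1*(sin(y) + 1)^(1/10)/(sin(y) - 1)^(1/10)


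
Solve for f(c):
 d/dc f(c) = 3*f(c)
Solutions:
 f(c) = C1*exp(3*c)


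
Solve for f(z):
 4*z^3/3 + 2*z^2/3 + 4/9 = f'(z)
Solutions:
 f(z) = C1 + z^4/3 + 2*z^3/9 + 4*z/9


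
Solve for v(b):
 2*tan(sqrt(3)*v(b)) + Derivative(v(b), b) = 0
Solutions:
 v(b) = sqrt(3)*(pi - asin(C1*exp(-2*sqrt(3)*b)))/3
 v(b) = sqrt(3)*asin(C1*exp(-2*sqrt(3)*b))/3


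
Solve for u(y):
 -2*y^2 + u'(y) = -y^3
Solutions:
 u(y) = C1 - y^4/4 + 2*y^3/3


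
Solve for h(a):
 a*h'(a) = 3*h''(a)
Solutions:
 h(a) = C1 + C2*erfi(sqrt(6)*a/6)


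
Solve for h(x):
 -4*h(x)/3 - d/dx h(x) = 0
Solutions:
 h(x) = C1*exp(-4*x/3)


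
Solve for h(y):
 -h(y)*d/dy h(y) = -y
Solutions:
 h(y) = -sqrt(C1 + y^2)
 h(y) = sqrt(C1 + y^2)


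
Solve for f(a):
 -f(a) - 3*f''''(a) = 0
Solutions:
 f(a) = (C1*sin(sqrt(2)*3^(3/4)*a/6) + C2*cos(sqrt(2)*3^(3/4)*a/6))*exp(-sqrt(2)*3^(3/4)*a/6) + (C3*sin(sqrt(2)*3^(3/4)*a/6) + C4*cos(sqrt(2)*3^(3/4)*a/6))*exp(sqrt(2)*3^(3/4)*a/6)


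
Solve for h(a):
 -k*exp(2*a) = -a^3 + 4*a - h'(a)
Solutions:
 h(a) = C1 - a^4/4 + 2*a^2 + k*exp(2*a)/2


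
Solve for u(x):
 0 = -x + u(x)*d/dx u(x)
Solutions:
 u(x) = -sqrt(C1 + x^2)
 u(x) = sqrt(C1 + x^2)


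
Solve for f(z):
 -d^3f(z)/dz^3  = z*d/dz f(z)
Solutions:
 f(z) = C1 + Integral(C2*airyai(-z) + C3*airybi(-z), z)


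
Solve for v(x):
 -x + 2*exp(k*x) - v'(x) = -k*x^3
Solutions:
 v(x) = C1 + k*x^4/4 - x^2/2 + 2*exp(k*x)/k


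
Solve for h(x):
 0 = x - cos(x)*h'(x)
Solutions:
 h(x) = C1 + Integral(x/cos(x), x)


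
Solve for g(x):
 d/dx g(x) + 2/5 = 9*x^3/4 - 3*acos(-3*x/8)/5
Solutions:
 g(x) = C1 + 9*x^4/16 - 3*x*acos(-3*x/8)/5 - 2*x/5 - sqrt(64 - 9*x^2)/5


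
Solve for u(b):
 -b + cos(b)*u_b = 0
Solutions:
 u(b) = C1 + Integral(b/cos(b), b)


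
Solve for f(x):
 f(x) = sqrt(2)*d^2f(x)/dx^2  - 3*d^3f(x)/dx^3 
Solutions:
 f(x) = C1*exp(x*(4*2^(1/3)/(-4*sqrt(2) + sqrt(-32 + (243 - 4*sqrt(2))^2) + 243)^(1/3) + 4*sqrt(2) + 2^(2/3)*(-4*sqrt(2) + sqrt(-32 + (243 - 4*sqrt(2))^2) + 243)^(1/3))/36)*sin(2^(1/3)*sqrt(3)*x*(-2^(1/3)*(-4*sqrt(2) + 27*sqrt(-32/729 + (9 - 4*sqrt(2)/27)^2) + 243)^(1/3) + 4/(-4*sqrt(2) + 27*sqrt(-32/729 + (9 - 4*sqrt(2)/27)^2) + 243)^(1/3))/36) + C2*exp(x*(4*2^(1/3)/(-4*sqrt(2) + sqrt(-32 + (243 - 4*sqrt(2))^2) + 243)^(1/3) + 4*sqrt(2) + 2^(2/3)*(-4*sqrt(2) + sqrt(-32 + (243 - 4*sqrt(2))^2) + 243)^(1/3))/36)*cos(2^(1/3)*sqrt(3)*x*(-2^(1/3)*(-4*sqrt(2) + 27*sqrt(-32/729 + (9 - 4*sqrt(2)/27)^2) + 243)^(1/3) + 4/(-4*sqrt(2) + 27*sqrt(-32/729 + (9 - 4*sqrt(2)/27)^2) + 243)^(1/3))/36) + C3*exp(x*(-2^(2/3)*(-4*sqrt(2) + sqrt(-32 + (243 - 4*sqrt(2))^2) + 243)^(1/3) - 4*2^(1/3)/(-4*sqrt(2) + sqrt(-32 + (243 - 4*sqrt(2))^2) + 243)^(1/3) + 2*sqrt(2))/18)


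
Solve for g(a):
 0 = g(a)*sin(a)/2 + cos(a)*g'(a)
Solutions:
 g(a) = C1*sqrt(cos(a))


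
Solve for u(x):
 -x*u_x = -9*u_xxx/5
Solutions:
 u(x) = C1 + Integral(C2*airyai(15^(1/3)*x/3) + C3*airybi(15^(1/3)*x/3), x)


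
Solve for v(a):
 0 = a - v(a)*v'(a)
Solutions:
 v(a) = -sqrt(C1 + a^2)
 v(a) = sqrt(C1 + a^2)


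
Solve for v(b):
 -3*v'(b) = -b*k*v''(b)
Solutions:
 v(b) = C1 + b^(((re(k) + 3)*re(k) + im(k)^2)/(re(k)^2 + im(k)^2))*(C2*sin(3*log(b)*Abs(im(k))/(re(k)^2 + im(k)^2)) + C3*cos(3*log(b)*im(k)/(re(k)^2 + im(k)^2)))


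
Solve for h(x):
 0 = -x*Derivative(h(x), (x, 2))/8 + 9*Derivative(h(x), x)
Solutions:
 h(x) = C1 + C2*x^73


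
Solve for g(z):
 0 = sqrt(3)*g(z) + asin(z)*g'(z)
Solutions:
 g(z) = C1*exp(-sqrt(3)*Integral(1/asin(z), z))


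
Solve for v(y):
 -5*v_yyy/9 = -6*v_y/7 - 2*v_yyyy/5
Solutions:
 v(y) = C1 + C2*exp(y*(875*5^(2/3)*7^(1/3)/(486*sqrt(192446) + 214321)^(1/3) + 350 + 5^(1/3)*7^(2/3)*(486*sqrt(192446) + 214321)^(1/3))/756)*sin(sqrt(3)*35^(1/3)*y*(-7^(1/3)*(486*sqrt(192446) + 214321)^(1/3) + 875*5^(1/3)/(486*sqrt(192446) + 214321)^(1/3))/756) + C3*exp(y*(875*5^(2/3)*7^(1/3)/(486*sqrt(192446) + 214321)^(1/3) + 350 + 5^(1/3)*7^(2/3)*(486*sqrt(192446) + 214321)^(1/3))/756)*cos(sqrt(3)*35^(1/3)*y*(-7^(1/3)*(486*sqrt(192446) + 214321)^(1/3) + 875*5^(1/3)/(486*sqrt(192446) + 214321)^(1/3))/756) + C4*exp(y*(-5^(1/3)*7^(2/3)*(486*sqrt(192446) + 214321)^(1/3) - 875*5^(2/3)*7^(1/3)/(486*sqrt(192446) + 214321)^(1/3) + 175)/378)


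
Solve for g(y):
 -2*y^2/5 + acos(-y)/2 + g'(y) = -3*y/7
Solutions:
 g(y) = C1 + 2*y^3/15 - 3*y^2/14 - y*acos(-y)/2 - sqrt(1 - y^2)/2


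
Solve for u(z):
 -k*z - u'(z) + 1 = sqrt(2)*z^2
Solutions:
 u(z) = C1 - k*z^2/2 - sqrt(2)*z^3/3 + z


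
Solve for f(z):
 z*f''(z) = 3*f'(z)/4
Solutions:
 f(z) = C1 + C2*z^(7/4)


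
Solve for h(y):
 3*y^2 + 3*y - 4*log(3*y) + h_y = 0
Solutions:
 h(y) = C1 - y^3 - 3*y^2/2 + 4*y*log(y) - 4*y + y*log(81)


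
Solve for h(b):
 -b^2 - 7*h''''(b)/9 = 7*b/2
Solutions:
 h(b) = C1 + C2*b + C3*b^2 + C4*b^3 - b^6/280 - 3*b^5/80


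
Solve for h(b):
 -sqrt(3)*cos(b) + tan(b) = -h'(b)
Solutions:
 h(b) = C1 + log(cos(b)) + sqrt(3)*sin(b)


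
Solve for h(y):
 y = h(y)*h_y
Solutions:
 h(y) = -sqrt(C1 + y^2)
 h(y) = sqrt(C1 + y^2)


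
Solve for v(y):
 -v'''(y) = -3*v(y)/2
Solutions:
 v(y) = C3*exp(2^(2/3)*3^(1/3)*y/2) + (C1*sin(2^(2/3)*3^(5/6)*y/4) + C2*cos(2^(2/3)*3^(5/6)*y/4))*exp(-2^(2/3)*3^(1/3)*y/4)


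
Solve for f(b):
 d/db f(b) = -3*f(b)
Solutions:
 f(b) = C1*exp(-3*b)


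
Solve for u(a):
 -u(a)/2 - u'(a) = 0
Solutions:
 u(a) = C1*exp(-a/2)


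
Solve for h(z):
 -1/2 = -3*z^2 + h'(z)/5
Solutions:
 h(z) = C1 + 5*z^3 - 5*z/2


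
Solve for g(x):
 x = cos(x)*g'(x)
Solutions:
 g(x) = C1 + Integral(x/cos(x), x)


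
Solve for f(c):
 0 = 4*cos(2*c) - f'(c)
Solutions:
 f(c) = C1 + 2*sin(2*c)


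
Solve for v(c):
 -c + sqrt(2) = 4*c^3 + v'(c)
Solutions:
 v(c) = C1 - c^4 - c^2/2 + sqrt(2)*c


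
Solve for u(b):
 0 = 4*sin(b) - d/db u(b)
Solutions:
 u(b) = C1 - 4*cos(b)


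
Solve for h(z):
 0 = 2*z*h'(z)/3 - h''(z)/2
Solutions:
 h(z) = C1 + C2*erfi(sqrt(6)*z/3)


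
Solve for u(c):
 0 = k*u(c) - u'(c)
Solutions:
 u(c) = C1*exp(c*k)


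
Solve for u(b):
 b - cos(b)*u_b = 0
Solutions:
 u(b) = C1 + Integral(b/cos(b), b)


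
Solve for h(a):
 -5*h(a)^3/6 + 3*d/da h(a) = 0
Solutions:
 h(a) = -3*sqrt(-1/(C1 + 5*a))
 h(a) = 3*sqrt(-1/(C1 + 5*a))


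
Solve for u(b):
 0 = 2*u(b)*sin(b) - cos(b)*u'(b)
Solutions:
 u(b) = C1/cos(b)^2


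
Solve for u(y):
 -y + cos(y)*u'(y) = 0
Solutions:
 u(y) = C1 + Integral(y/cos(y), y)


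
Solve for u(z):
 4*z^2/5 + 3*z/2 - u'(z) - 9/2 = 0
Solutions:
 u(z) = C1 + 4*z^3/15 + 3*z^2/4 - 9*z/2


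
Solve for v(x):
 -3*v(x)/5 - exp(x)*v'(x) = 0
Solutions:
 v(x) = C1*exp(3*exp(-x)/5)


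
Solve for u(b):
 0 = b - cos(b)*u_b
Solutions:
 u(b) = C1 + Integral(b/cos(b), b)


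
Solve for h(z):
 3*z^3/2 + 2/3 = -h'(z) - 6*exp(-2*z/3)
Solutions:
 h(z) = C1 - 3*z^4/8 - 2*z/3 + 9*exp(-2*z/3)


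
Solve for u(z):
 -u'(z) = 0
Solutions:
 u(z) = C1


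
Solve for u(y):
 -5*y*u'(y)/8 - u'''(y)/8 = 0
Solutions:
 u(y) = C1 + Integral(C2*airyai(-5^(1/3)*y) + C3*airybi(-5^(1/3)*y), y)


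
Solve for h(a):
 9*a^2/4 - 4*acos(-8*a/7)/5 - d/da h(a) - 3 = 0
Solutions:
 h(a) = C1 + 3*a^3/4 - 4*a*acos(-8*a/7)/5 - 3*a - sqrt(49 - 64*a^2)/10


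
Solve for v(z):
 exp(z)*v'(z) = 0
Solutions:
 v(z) = C1


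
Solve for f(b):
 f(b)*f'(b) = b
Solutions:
 f(b) = -sqrt(C1 + b^2)
 f(b) = sqrt(C1 + b^2)


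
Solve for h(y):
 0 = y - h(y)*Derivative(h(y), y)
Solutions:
 h(y) = -sqrt(C1 + y^2)
 h(y) = sqrt(C1 + y^2)


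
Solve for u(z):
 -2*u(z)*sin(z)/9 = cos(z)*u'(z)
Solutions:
 u(z) = C1*cos(z)^(2/9)


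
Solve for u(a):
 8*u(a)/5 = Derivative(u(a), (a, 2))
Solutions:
 u(a) = C1*exp(-2*sqrt(10)*a/5) + C2*exp(2*sqrt(10)*a/5)


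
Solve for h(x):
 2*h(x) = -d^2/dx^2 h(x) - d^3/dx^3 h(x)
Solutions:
 h(x) = C1*exp(x*(-2 + (3*sqrt(87) + 28)^(-1/3) + (3*sqrt(87) + 28)^(1/3))/6)*sin(sqrt(3)*x*(-(3*sqrt(87) + 28)^(1/3) + (3*sqrt(87) + 28)^(-1/3))/6) + C2*exp(x*(-2 + (3*sqrt(87) + 28)^(-1/3) + (3*sqrt(87) + 28)^(1/3))/6)*cos(sqrt(3)*x*(-(3*sqrt(87) + 28)^(1/3) + (3*sqrt(87) + 28)^(-1/3))/6) + C3*exp(-x*((3*sqrt(87) + 28)^(-1/3) + 1 + (3*sqrt(87) + 28)^(1/3))/3)


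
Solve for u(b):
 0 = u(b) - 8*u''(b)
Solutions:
 u(b) = C1*exp(-sqrt(2)*b/4) + C2*exp(sqrt(2)*b/4)


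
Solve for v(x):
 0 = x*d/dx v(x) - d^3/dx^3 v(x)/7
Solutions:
 v(x) = C1 + Integral(C2*airyai(7^(1/3)*x) + C3*airybi(7^(1/3)*x), x)


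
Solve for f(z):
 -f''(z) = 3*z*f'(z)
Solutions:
 f(z) = C1 + C2*erf(sqrt(6)*z/2)


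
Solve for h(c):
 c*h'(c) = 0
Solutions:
 h(c) = C1


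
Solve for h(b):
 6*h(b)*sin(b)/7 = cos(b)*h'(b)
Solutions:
 h(b) = C1/cos(b)^(6/7)


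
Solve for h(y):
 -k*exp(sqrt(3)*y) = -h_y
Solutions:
 h(y) = C1 + sqrt(3)*k*exp(sqrt(3)*y)/3


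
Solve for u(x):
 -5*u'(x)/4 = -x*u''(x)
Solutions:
 u(x) = C1 + C2*x^(9/4)


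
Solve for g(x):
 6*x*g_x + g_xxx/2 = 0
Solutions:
 g(x) = C1 + Integral(C2*airyai(-12^(1/3)*x) + C3*airybi(-12^(1/3)*x), x)


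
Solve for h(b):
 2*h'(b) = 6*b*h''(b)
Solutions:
 h(b) = C1 + C2*b^(4/3)


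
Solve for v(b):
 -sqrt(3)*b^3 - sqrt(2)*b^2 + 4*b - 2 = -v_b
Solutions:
 v(b) = C1 + sqrt(3)*b^4/4 + sqrt(2)*b^3/3 - 2*b^2 + 2*b


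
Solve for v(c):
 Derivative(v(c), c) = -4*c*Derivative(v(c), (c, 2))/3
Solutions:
 v(c) = C1 + C2*c^(1/4)


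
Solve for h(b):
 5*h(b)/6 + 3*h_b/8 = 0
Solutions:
 h(b) = C1*exp(-20*b/9)


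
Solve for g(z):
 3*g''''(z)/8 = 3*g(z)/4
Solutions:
 g(z) = C1*exp(-2^(1/4)*z) + C2*exp(2^(1/4)*z) + C3*sin(2^(1/4)*z) + C4*cos(2^(1/4)*z)


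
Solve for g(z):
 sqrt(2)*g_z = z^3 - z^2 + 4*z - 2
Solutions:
 g(z) = C1 + sqrt(2)*z^4/8 - sqrt(2)*z^3/6 + sqrt(2)*z^2 - sqrt(2)*z


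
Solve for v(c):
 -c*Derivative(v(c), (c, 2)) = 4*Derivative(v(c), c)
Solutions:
 v(c) = C1 + C2/c^3


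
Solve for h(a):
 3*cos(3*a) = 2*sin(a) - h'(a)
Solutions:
 h(a) = C1 - sin(3*a) - 2*cos(a)


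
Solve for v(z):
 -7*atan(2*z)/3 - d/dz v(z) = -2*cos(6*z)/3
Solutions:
 v(z) = C1 - 7*z*atan(2*z)/3 + 7*log(4*z^2 + 1)/12 + sin(6*z)/9


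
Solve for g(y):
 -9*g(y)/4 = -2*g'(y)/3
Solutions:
 g(y) = C1*exp(27*y/8)


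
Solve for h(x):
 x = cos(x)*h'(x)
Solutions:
 h(x) = C1 + Integral(x/cos(x), x)


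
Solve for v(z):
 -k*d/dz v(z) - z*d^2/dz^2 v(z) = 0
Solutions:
 v(z) = C1 + z^(1 - re(k))*(C2*sin(log(z)*Abs(im(k))) + C3*cos(log(z)*im(k)))


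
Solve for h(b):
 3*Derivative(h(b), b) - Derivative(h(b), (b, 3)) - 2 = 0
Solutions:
 h(b) = C1 + C2*exp(-sqrt(3)*b) + C3*exp(sqrt(3)*b) + 2*b/3


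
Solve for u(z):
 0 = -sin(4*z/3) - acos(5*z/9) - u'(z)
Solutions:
 u(z) = C1 - z*acos(5*z/9) + sqrt(81 - 25*z^2)/5 + 3*cos(4*z/3)/4


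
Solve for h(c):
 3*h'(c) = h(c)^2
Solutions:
 h(c) = -3/(C1 + c)


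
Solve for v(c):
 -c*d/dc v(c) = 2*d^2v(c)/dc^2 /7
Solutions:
 v(c) = C1 + C2*erf(sqrt(7)*c/2)


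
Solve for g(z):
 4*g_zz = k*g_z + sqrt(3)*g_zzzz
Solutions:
 g(z) = C1 + C2*exp(-z*(2^(2/3)*3^(1/6)*(9*k + sqrt(81*k^2 - 256*sqrt(3)))^(1/3) + 8*6^(1/3)/(9*k + sqrt(81*k^2 - 256*sqrt(3)))^(1/3))/6) + C3*exp(z*(2^(2/3)*3^(1/6)*(9*k + sqrt(81*k^2 - 256*sqrt(3)))^(1/3) - 6^(2/3)*I*(9*k + sqrt(81*k^2 - 256*sqrt(3)))^(1/3) - 64*sqrt(3)/((9*k + sqrt(81*k^2 - 256*sqrt(3)))^(1/3)*(-2^(2/3)*3^(1/6) + 6^(2/3)*I)))/12) + C4*exp(z*(2^(2/3)*3^(1/6)*(9*k + sqrt(81*k^2 - 256*sqrt(3)))^(1/3) + 6^(2/3)*I*(9*k + sqrt(81*k^2 - 256*sqrt(3)))^(1/3) + 64*sqrt(3)/((9*k + sqrt(81*k^2 - 256*sqrt(3)))^(1/3)*(2^(2/3)*3^(1/6) + 6^(2/3)*I)))/12)


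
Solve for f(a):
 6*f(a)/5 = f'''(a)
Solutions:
 f(a) = C3*exp(5^(2/3)*6^(1/3)*a/5) + (C1*sin(2^(1/3)*3^(5/6)*5^(2/3)*a/10) + C2*cos(2^(1/3)*3^(5/6)*5^(2/3)*a/10))*exp(-5^(2/3)*6^(1/3)*a/10)


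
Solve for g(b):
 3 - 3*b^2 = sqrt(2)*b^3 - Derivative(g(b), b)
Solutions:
 g(b) = C1 + sqrt(2)*b^4/4 + b^3 - 3*b


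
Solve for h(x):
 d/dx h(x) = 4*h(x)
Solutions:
 h(x) = C1*exp(4*x)


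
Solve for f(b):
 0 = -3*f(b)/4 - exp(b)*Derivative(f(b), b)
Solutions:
 f(b) = C1*exp(3*exp(-b)/4)


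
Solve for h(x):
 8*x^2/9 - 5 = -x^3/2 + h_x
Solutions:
 h(x) = C1 + x^4/8 + 8*x^3/27 - 5*x


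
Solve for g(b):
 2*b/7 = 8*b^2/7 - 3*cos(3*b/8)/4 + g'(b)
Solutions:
 g(b) = C1 - 8*b^3/21 + b^2/7 + 2*sin(3*b/8)


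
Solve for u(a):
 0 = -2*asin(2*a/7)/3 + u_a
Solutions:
 u(a) = C1 + 2*a*asin(2*a/7)/3 + sqrt(49 - 4*a^2)/3


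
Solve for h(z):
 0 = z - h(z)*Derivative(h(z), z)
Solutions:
 h(z) = -sqrt(C1 + z^2)
 h(z) = sqrt(C1 + z^2)


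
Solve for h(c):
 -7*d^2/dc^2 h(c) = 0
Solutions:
 h(c) = C1 + C2*c


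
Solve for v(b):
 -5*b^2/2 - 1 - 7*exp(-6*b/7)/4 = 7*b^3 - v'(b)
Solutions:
 v(b) = C1 + 7*b^4/4 + 5*b^3/6 + b - 49*exp(-6*b/7)/24


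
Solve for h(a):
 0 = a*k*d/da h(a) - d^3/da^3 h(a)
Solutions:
 h(a) = C1 + Integral(C2*airyai(a*k^(1/3)) + C3*airybi(a*k^(1/3)), a)


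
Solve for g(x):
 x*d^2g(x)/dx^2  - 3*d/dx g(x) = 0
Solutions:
 g(x) = C1 + C2*x^4


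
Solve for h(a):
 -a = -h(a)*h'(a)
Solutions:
 h(a) = -sqrt(C1 + a^2)
 h(a) = sqrt(C1 + a^2)


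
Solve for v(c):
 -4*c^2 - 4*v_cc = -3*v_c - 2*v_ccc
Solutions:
 v(c) = C1 + 4*c^3/9 + 16*c^2/9 + 80*c/27 + (C2*sin(sqrt(2)*c/2) + C3*cos(sqrt(2)*c/2))*exp(c)


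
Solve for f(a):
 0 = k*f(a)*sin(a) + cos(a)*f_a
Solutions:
 f(a) = C1*exp(k*log(cos(a)))


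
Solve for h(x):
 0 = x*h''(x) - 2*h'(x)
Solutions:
 h(x) = C1 + C2*x^3


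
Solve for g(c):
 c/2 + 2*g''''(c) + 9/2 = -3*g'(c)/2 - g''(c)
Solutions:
 g(c) = C1 + C2*exp(-3^(1/3)*c*(-(27 + sqrt(753))^(1/3) + 2*3^(1/3)/(27 + sqrt(753))^(1/3))/12)*sin(3^(1/6)*c*(6/(27 + sqrt(753))^(1/3) + 3^(2/3)*(27 + sqrt(753))^(1/3))/12) + C3*exp(-3^(1/3)*c*(-(27 + sqrt(753))^(1/3) + 2*3^(1/3)/(27 + sqrt(753))^(1/3))/12)*cos(3^(1/6)*c*(6/(27 + sqrt(753))^(1/3) + 3^(2/3)*(27 + sqrt(753))^(1/3))/12) + C4*exp(3^(1/3)*c*(-(27 + sqrt(753))^(1/3) + 2*3^(1/3)/(27 + sqrt(753))^(1/3))/6) - c^2/6 - 25*c/9


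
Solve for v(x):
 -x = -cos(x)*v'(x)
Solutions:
 v(x) = C1 + Integral(x/cos(x), x)


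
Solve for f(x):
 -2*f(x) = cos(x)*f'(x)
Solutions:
 f(x) = C1*(sin(x) - 1)/(sin(x) + 1)


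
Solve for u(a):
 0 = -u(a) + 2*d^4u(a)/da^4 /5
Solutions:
 u(a) = C1*exp(-2^(3/4)*5^(1/4)*a/2) + C2*exp(2^(3/4)*5^(1/4)*a/2) + C3*sin(2^(3/4)*5^(1/4)*a/2) + C4*cos(2^(3/4)*5^(1/4)*a/2)


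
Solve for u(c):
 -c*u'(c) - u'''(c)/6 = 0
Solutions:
 u(c) = C1 + Integral(C2*airyai(-6^(1/3)*c) + C3*airybi(-6^(1/3)*c), c)


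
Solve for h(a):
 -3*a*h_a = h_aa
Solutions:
 h(a) = C1 + C2*erf(sqrt(6)*a/2)


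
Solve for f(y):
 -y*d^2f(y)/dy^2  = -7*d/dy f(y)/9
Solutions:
 f(y) = C1 + C2*y^(16/9)


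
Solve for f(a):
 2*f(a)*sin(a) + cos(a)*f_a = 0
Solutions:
 f(a) = C1*cos(a)^2


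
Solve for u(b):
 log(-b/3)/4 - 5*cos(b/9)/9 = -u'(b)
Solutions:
 u(b) = C1 - b*log(-b)/4 + b/4 + b*log(3)/4 + 5*sin(b/9)


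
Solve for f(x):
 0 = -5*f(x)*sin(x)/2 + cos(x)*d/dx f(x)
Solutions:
 f(x) = C1/cos(x)^(5/2)


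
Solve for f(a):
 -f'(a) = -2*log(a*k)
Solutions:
 f(a) = C1 + 2*a*log(a*k) - 2*a


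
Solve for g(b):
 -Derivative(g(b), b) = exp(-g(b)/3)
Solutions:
 g(b) = 3*log(C1 - b/3)


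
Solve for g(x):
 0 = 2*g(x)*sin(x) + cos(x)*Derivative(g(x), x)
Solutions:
 g(x) = C1*cos(x)^2


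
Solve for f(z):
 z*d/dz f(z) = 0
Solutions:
 f(z) = C1


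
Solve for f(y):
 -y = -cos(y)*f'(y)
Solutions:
 f(y) = C1 + Integral(y/cos(y), y)


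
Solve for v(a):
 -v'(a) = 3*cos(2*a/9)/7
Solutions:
 v(a) = C1 - 27*sin(2*a/9)/14


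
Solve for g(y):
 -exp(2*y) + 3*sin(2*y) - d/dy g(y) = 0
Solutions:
 g(y) = C1 - exp(2*y)/2 - 3*cos(2*y)/2


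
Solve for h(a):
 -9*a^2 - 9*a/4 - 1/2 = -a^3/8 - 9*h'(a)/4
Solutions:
 h(a) = C1 - a^4/72 + 4*a^3/3 + a^2/2 + 2*a/9


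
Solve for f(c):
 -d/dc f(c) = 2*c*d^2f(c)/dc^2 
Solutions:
 f(c) = C1 + C2*sqrt(c)


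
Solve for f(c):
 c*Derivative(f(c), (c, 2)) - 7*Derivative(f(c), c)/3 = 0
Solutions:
 f(c) = C1 + C2*c^(10/3)


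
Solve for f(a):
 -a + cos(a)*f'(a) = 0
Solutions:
 f(a) = C1 + Integral(a/cos(a), a)


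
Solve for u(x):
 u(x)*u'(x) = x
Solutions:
 u(x) = -sqrt(C1 + x^2)
 u(x) = sqrt(C1 + x^2)


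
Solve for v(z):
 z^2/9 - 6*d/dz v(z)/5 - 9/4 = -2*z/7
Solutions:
 v(z) = C1 + 5*z^3/162 + 5*z^2/42 - 15*z/8


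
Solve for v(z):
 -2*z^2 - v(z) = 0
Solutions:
 v(z) = -2*z^2


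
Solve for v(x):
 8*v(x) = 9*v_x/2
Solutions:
 v(x) = C1*exp(16*x/9)


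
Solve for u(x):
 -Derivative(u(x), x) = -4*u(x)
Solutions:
 u(x) = C1*exp(4*x)


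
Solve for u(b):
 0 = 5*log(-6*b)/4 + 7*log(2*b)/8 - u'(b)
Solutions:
 u(b) = C1 + 17*b*log(b)/8 + b*(-17 + 7*log(2) + 10*log(6) + 10*I*pi)/8


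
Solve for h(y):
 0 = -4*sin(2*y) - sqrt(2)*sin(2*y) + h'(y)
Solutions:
 h(y) = C1 - 2*cos(2*y) - sqrt(2)*cos(2*y)/2


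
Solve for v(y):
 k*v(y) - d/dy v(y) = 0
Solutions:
 v(y) = C1*exp(k*y)


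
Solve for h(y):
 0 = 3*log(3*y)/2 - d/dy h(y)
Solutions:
 h(y) = C1 + 3*y*log(y)/2 - 3*y/2 + 3*y*log(3)/2


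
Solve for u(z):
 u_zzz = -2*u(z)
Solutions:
 u(z) = C3*exp(-2^(1/3)*z) + (C1*sin(2^(1/3)*sqrt(3)*z/2) + C2*cos(2^(1/3)*sqrt(3)*z/2))*exp(2^(1/3)*z/2)


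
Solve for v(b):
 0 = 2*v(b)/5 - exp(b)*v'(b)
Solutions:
 v(b) = C1*exp(-2*exp(-b)/5)


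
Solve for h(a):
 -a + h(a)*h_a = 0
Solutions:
 h(a) = -sqrt(C1 + a^2)
 h(a) = sqrt(C1 + a^2)


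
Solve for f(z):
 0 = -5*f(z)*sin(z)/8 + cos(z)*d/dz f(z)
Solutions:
 f(z) = C1/cos(z)^(5/8)


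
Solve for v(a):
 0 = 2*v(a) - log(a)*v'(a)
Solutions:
 v(a) = C1*exp(2*li(a))


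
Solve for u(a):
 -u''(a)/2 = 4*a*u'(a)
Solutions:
 u(a) = C1 + C2*erf(2*a)


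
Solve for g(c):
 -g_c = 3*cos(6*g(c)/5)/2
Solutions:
 3*c/2 - 5*log(sin(6*g(c)/5) - 1)/12 + 5*log(sin(6*g(c)/5) + 1)/12 = C1


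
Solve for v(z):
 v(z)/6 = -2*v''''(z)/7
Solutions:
 v(z) = (C1*sin(3^(3/4)*7^(1/4)*z/6) + C2*cos(3^(3/4)*7^(1/4)*z/6))*exp(-3^(3/4)*7^(1/4)*z/6) + (C3*sin(3^(3/4)*7^(1/4)*z/6) + C4*cos(3^(3/4)*7^(1/4)*z/6))*exp(3^(3/4)*7^(1/4)*z/6)


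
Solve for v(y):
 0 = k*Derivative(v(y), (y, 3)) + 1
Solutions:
 v(y) = C1 + C2*y + C3*y^2 - y^3/(6*k)


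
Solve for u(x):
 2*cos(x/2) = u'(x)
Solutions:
 u(x) = C1 + 4*sin(x/2)


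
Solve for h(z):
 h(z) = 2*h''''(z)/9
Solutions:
 h(z) = C1*exp(-2^(3/4)*sqrt(3)*z/2) + C2*exp(2^(3/4)*sqrt(3)*z/2) + C3*sin(2^(3/4)*sqrt(3)*z/2) + C4*cos(2^(3/4)*sqrt(3)*z/2)


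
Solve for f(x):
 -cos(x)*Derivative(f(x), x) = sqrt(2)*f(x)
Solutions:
 f(x) = C1*(sin(x) - 1)^(sqrt(2)/2)/(sin(x) + 1)^(sqrt(2)/2)


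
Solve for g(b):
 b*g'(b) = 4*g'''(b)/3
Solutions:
 g(b) = C1 + Integral(C2*airyai(6^(1/3)*b/2) + C3*airybi(6^(1/3)*b/2), b)


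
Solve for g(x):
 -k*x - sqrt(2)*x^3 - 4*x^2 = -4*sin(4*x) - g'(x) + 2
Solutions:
 g(x) = C1 + k*x^2/2 + sqrt(2)*x^4/4 + 4*x^3/3 + 2*x + cos(4*x)


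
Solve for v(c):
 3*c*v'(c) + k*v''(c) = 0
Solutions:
 v(c) = C1 + C2*sqrt(k)*erf(sqrt(6)*c*sqrt(1/k)/2)


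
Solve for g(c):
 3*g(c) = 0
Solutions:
 g(c) = 0


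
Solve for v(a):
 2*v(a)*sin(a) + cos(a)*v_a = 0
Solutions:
 v(a) = C1*cos(a)^2


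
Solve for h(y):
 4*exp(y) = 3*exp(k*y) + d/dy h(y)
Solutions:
 h(y) = C1 + 4*exp(y) - 3*exp(k*y)/k


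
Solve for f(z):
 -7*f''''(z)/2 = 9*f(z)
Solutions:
 f(z) = (C1*sin(14^(3/4)*sqrt(3)*z/14) + C2*cos(14^(3/4)*sqrt(3)*z/14))*exp(-14^(3/4)*sqrt(3)*z/14) + (C3*sin(14^(3/4)*sqrt(3)*z/14) + C4*cos(14^(3/4)*sqrt(3)*z/14))*exp(14^(3/4)*sqrt(3)*z/14)


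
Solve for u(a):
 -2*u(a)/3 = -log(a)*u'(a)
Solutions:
 u(a) = C1*exp(2*li(a)/3)


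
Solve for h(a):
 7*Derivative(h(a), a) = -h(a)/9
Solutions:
 h(a) = C1*exp(-a/63)


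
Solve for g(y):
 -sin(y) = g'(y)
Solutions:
 g(y) = C1 + cos(y)


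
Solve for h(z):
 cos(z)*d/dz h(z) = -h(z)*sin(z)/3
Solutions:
 h(z) = C1*cos(z)^(1/3)


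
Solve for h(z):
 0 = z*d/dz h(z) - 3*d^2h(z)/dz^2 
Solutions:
 h(z) = C1 + C2*erfi(sqrt(6)*z/6)


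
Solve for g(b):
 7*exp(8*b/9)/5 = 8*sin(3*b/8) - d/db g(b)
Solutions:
 g(b) = C1 - 63*exp(8*b/9)/40 - 64*cos(3*b/8)/3


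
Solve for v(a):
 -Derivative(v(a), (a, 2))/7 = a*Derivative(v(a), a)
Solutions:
 v(a) = C1 + C2*erf(sqrt(14)*a/2)


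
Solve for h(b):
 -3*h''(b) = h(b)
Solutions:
 h(b) = C1*sin(sqrt(3)*b/3) + C2*cos(sqrt(3)*b/3)


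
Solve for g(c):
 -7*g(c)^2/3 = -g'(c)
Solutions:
 g(c) = -3/(C1 + 7*c)


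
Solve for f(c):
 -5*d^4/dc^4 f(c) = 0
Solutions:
 f(c) = C1 + C2*c + C3*c^2 + C4*c^3


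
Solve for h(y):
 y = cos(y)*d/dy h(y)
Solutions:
 h(y) = C1 + Integral(y/cos(y), y)


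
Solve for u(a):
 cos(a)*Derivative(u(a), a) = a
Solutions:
 u(a) = C1 + Integral(a/cos(a), a)


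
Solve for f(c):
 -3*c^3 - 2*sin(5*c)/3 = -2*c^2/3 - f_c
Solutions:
 f(c) = C1 + 3*c^4/4 - 2*c^3/9 - 2*cos(5*c)/15


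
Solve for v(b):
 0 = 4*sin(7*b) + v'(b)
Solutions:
 v(b) = C1 + 4*cos(7*b)/7


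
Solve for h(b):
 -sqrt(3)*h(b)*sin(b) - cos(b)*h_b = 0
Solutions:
 h(b) = C1*cos(b)^(sqrt(3))


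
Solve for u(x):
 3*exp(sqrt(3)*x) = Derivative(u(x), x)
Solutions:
 u(x) = C1 + sqrt(3)*exp(sqrt(3)*x)


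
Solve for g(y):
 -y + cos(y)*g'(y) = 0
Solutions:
 g(y) = C1 + Integral(y/cos(y), y)


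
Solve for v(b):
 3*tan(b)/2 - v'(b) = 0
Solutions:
 v(b) = C1 - 3*log(cos(b))/2


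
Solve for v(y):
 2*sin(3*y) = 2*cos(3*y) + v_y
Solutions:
 v(y) = C1 - 2*sqrt(2)*sin(3*y + pi/4)/3


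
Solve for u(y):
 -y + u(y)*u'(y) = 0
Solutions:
 u(y) = -sqrt(C1 + y^2)
 u(y) = sqrt(C1 + y^2)


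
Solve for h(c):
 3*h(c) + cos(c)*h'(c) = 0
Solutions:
 h(c) = C1*(sin(c) - 1)^(3/2)/(sin(c) + 1)^(3/2)


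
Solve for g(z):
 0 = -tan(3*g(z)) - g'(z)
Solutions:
 g(z) = -asin(C1*exp(-3*z))/3 + pi/3
 g(z) = asin(C1*exp(-3*z))/3


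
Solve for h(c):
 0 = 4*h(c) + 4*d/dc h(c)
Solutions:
 h(c) = C1*exp(-c)


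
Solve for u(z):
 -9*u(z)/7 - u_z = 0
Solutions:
 u(z) = C1*exp(-9*z/7)


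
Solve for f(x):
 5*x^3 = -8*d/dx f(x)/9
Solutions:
 f(x) = C1 - 45*x^4/32


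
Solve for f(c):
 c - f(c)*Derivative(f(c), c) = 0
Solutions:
 f(c) = -sqrt(C1 + c^2)
 f(c) = sqrt(C1 + c^2)


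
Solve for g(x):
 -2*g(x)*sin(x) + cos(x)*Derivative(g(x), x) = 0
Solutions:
 g(x) = C1/cos(x)^2


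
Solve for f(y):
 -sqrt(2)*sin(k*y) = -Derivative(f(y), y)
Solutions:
 f(y) = C1 - sqrt(2)*cos(k*y)/k


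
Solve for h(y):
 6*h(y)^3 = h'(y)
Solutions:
 h(y) = -sqrt(2)*sqrt(-1/(C1 + 6*y))/2
 h(y) = sqrt(2)*sqrt(-1/(C1 + 6*y))/2


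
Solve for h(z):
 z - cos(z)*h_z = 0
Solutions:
 h(z) = C1 + Integral(z/cos(z), z)


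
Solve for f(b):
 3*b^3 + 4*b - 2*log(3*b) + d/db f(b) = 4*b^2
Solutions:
 f(b) = C1 - 3*b^4/4 + 4*b^3/3 - 2*b^2 + 2*b*log(b) - 2*b + 2*b*log(3)


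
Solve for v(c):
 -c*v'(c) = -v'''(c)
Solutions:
 v(c) = C1 + Integral(C2*airyai(c) + C3*airybi(c), c)


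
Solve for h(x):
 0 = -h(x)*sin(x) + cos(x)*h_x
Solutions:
 h(x) = C1/cos(x)


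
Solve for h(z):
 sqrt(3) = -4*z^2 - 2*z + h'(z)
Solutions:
 h(z) = C1 + 4*z^3/3 + z^2 + sqrt(3)*z


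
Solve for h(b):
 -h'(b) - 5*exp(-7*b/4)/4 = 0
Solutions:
 h(b) = C1 + 5*exp(-7*b/4)/7


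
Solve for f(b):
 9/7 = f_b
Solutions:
 f(b) = C1 + 9*b/7


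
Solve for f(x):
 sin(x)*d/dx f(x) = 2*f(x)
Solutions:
 f(x) = C1*(cos(x) - 1)/(cos(x) + 1)


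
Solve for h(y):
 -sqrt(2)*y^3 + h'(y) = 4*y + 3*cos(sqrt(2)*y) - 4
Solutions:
 h(y) = C1 + sqrt(2)*y^4/4 + 2*y^2 - 4*y + 3*sqrt(2)*sin(sqrt(2)*y)/2


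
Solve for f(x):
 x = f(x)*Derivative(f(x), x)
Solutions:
 f(x) = -sqrt(C1 + x^2)
 f(x) = sqrt(C1 + x^2)


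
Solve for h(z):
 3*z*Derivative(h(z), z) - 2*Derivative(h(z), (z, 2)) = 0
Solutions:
 h(z) = C1 + C2*erfi(sqrt(3)*z/2)


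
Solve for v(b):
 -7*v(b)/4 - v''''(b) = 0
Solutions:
 v(b) = (C1*sin(7^(1/4)*b/2) + C2*cos(7^(1/4)*b/2))*exp(-7^(1/4)*b/2) + (C3*sin(7^(1/4)*b/2) + C4*cos(7^(1/4)*b/2))*exp(7^(1/4)*b/2)


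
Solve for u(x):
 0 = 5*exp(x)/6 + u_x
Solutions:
 u(x) = C1 - 5*exp(x)/6


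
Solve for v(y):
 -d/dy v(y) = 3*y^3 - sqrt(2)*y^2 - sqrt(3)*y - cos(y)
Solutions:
 v(y) = C1 - 3*y^4/4 + sqrt(2)*y^3/3 + sqrt(3)*y^2/2 + sin(y)


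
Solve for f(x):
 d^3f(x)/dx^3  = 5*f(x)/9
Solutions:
 f(x) = C3*exp(15^(1/3)*x/3) + (C1*sin(3^(5/6)*5^(1/3)*x/6) + C2*cos(3^(5/6)*5^(1/3)*x/6))*exp(-15^(1/3)*x/6)


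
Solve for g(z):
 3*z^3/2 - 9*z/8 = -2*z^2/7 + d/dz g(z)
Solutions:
 g(z) = C1 + 3*z^4/8 + 2*z^3/21 - 9*z^2/16


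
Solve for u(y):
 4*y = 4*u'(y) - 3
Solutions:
 u(y) = C1 + y^2/2 + 3*y/4


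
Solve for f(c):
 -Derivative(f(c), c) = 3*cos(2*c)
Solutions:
 f(c) = C1 - 3*sin(2*c)/2


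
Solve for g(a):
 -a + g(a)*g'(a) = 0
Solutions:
 g(a) = -sqrt(C1 + a^2)
 g(a) = sqrt(C1 + a^2)


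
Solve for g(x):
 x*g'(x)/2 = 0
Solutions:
 g(x) = C1


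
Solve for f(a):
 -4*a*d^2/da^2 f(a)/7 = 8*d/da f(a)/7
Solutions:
 f(a) = C1 + C2/a


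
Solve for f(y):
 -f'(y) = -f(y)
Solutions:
 f(y) = C1*exp(y)


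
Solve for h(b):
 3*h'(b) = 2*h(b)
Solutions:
 h(b) = C1*exp(2*b/3)


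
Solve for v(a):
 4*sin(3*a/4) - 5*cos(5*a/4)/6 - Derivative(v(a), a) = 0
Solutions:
 v(a) = C1 - 2*sin(5*a/4)/3 - 16*cos(3*a/4)/3


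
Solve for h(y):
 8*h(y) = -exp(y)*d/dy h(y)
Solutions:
 h(y) = C1*exp(8*exp(-y))


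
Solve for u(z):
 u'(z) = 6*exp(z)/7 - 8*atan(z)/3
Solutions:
 u(z) = C1 - 8*z*atan(z)/3 + 6*exp(z)/7 + 4*log(z^2 + 1)/3


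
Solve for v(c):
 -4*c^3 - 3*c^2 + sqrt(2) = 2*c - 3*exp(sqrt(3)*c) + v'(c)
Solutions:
 v(c) = C1 - c^4 - c^3 - c^2 + sqrt(2)*c + sqrt(3)*exp(sqrt(3)*c)


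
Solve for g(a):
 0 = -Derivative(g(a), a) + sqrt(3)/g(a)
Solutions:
 g(a) = -sqrt(C1 + 2*sqrt(3)*a)
 g(a) = sqrt(C1 + 2*sqrt(3)*a)


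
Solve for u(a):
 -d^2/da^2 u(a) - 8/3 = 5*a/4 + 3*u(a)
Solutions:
 u(a) = C1*sin(sqrt(3)*a) + C2*cos(sqrt(3)*a) - 5*a/12 - 8/9


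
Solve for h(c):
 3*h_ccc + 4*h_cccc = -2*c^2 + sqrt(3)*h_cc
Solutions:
 h(c) = C1 + C2*c + C3*exp(c*(-3 + sqrt(9 + 16*sqrt(3)))/8) + C4*exp(-c*(3 + sqrt(9 + 16*sqrt(3)))/8) + sqrt(3)*c^4/18 + 2*c^3/3 + c^2*(8/3 + 2*sqrt(3))


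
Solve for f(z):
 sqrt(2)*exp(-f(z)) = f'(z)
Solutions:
 f(z) = log(C1 + sqrt(2)*z)


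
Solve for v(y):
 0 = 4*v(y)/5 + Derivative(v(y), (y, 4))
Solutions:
 v(y) = (C1*sin(5^(3/4)*y/5) + C2*cos(5^(3/4)*y/5))*exp(-5^(3/4)*y/5) + (C3*sin(5^(3/4)*y/5) + C4*cos(5^(3/4)*y/5))*exp(5^(3/4)*y/5)


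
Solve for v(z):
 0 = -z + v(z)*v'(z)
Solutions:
 v(z) = -sqrt(C1 + z^2)
 v(z) = sqrt(C1 + z^2)


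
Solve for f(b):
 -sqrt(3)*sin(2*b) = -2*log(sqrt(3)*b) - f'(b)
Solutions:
 f(b) = C1 - 2*b*log(b) - b*log(3) + 2*b - sqrt(3)*cos(2*b)/2


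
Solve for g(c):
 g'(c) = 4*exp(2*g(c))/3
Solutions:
 g(c) = log(-1/(C1 + 4*c))/2 - log(2) + log(6)/2
 g(c) = log(-sqrt(-1/(C1 + 4*c))) - log(2) + log(6)/2


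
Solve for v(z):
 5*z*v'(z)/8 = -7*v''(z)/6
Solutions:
 v(z) = C1 + C2*erf(sqrt(210)*z/28)


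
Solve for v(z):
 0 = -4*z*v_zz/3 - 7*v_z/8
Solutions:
 v(z) = C1 + C2*z^(11/32)


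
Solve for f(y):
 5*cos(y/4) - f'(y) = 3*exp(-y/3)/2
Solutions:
 f(y) = C1 + 20*sin(y/4) + 9*exp(-y/3)/2


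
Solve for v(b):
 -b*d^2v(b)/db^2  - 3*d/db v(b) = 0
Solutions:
 v(b) = C1 + C2/b^2


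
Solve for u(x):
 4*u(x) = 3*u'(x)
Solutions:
 u(x) = C1*exp(4*x/3)


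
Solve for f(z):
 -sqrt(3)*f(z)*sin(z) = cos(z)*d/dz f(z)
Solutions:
 f(z) = C1*cos(z)^(sqrt(3))


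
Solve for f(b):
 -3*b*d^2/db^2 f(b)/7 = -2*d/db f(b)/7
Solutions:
 f(b) = C1 + C2*b^(5/3)


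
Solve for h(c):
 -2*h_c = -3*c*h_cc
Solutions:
 h(c) = C1 + C2*c^(5/3)


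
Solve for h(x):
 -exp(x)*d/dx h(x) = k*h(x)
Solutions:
 h(x) = C1*exp(k*exp(-x))


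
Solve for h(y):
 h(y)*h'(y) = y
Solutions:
 h(y) = -sqrt(C1 + y^2)
 h(y) = sqrt(C1 + y^2)


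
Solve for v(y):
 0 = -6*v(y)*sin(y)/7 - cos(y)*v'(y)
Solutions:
 v(y) = C1*cos(y)^(6/7)


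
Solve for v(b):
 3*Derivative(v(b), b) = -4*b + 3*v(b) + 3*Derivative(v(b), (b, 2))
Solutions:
 v(b) = 4*b/3 + (C1*sin(sqrt(3)*b/2) + C2*cos(sqrt(3)*b/2))*exp(b/2) + 4/3


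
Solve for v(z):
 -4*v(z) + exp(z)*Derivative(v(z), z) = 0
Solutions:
 v(z) = C1*exp(-4*exp(-z))


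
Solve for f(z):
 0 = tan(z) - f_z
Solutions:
 f(z) = C1 - log(cos(z))


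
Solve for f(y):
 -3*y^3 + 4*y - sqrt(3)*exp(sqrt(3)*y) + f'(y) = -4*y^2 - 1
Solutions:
 f(y) = C1 + 3*y^4/4 - 4*y^3/3 - 2*y^2 - y + exp(sqrt(3)*y)


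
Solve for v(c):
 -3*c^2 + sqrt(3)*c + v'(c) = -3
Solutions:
 v(c) = C1 + c^3 - sqrt(3)*c^2/2 - 3*c


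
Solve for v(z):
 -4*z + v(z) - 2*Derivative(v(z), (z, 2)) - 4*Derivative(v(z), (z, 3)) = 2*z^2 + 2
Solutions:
 v(z) = C3*exp(z/2) + 2*z^2 + 4*z + (C1*sin(z/2) + C2*cos(z/2))*exp(-z/2) + 10


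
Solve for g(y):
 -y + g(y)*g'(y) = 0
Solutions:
 g(y) = -sqrt(C1 + y^2)
 g(y) = sqrt(C1 + y^2)


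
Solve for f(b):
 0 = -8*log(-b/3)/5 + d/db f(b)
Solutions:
 f(b) = C1 + 8*b*log(-b)/5 + 8*b*(-log(3) - 1)/5


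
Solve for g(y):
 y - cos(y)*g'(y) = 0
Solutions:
 g(y) = C1 + Integral(y/cos(y), y)


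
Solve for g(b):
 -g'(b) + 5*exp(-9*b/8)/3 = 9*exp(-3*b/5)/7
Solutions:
 g(b) = C1 + 15*exp(-3*b/5)/7 - 40*exp(-9*b/8)/27


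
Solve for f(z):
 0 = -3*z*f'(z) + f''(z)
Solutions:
 f(z) = C1 + C2*erfi(sqrt(6)*z/2)


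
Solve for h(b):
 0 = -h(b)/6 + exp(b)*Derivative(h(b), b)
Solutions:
 h(b) = C1*exp(-exp(-b)/6)


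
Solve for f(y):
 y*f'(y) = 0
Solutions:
 f(y) = C1


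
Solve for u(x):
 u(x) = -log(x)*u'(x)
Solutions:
 u(x) = C1*exp(-li(x))


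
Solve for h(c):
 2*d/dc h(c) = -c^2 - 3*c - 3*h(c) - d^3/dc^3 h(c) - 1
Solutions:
 h(c) = C3*exp(-c) - c^2/3 - 5*c/9 + (C1*sin(sqrt(11)*c/2) + C2*cos(sqrt(11)*c/2))*exp(c/2) + 1/27


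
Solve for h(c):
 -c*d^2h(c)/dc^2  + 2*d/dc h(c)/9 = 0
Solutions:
 h(c) = C1 + C2*c^(11/9)


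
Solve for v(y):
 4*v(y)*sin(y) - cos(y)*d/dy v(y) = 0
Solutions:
 v(y) = C1/cos(y)^4


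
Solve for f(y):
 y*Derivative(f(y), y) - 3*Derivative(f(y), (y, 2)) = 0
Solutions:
 f(y) = C1 + C2*erfi(sqrt(6)*y/6)


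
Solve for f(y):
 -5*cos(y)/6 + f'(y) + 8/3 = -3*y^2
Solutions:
 f(y) = C1 - y^3 - 8*y/3 + 5*sin(y)/6


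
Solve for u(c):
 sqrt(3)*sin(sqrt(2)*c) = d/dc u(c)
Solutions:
 u(c) = C1 - sqrt(6)*cos(sqrt(2)*c)/2


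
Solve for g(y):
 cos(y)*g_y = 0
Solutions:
 g(y) = C1


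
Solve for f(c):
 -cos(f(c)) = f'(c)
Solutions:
 f(c) = pi - asin((C1 + exp(2*c))/(C1 - exp(2*c)))
 f(c) = asin((C1 + exp(2*c))/(C1 - exp(2*c)))


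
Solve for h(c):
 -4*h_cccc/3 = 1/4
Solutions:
 h(c) = C1 + C2*c + C3*c^2 + C4*c^3 - c^4/128


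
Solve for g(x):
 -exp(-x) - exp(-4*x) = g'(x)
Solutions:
 g(x) = C1 + exp(-x) + exp(-4*x)/4


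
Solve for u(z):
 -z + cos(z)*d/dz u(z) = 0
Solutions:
 u(z) = C1 + Integral(z/cos(z), z)


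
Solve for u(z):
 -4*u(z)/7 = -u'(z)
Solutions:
 u(z) = C1*exp(4*z/7)


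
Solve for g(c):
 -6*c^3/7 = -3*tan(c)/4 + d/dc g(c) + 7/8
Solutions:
 g(c) = C1 - 3*c^4/14 - 7*c/8 - 3*log(cos(c))/4


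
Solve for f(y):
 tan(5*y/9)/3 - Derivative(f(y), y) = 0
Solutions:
 f(y) = C1 - 3*log(cos(5*y/9))/5


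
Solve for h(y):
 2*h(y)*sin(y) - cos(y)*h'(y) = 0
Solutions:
 h(y) = C1/cos(y)^2


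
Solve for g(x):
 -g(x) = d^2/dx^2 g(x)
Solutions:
 g(x) = C1*sin(x) + C2*cos(x)


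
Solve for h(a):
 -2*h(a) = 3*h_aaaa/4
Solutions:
 h(a) = (C1*sin(2^(1/4)*3^(3/4)*a/3) + C2*cos(2^(1/4)*3^(3/4)*a/3))*exp(-2^(1/4)*3^(3/4)*a/3) + (C3*sin(2^(1/4)*3^(3/4)*a/3) + C4*cos(2^(1/4)*3^(3/4)*a/3))*exp(2^(1/4)*3^(3/4)*a/3)


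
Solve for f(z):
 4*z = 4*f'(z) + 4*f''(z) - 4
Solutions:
 f(z) = C1 + C2*exp(-z) + z^2/2


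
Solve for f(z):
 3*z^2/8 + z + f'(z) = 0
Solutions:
 f(z) = C1 - z^3/8 - z^2/2


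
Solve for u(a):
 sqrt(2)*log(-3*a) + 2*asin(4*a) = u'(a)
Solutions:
 u(a) = C1 + sqrt(2)*a*(log(-a) - 1) + 2*a*asin(4*a) + sqrt(2)*a*log(3) + sqrt(1 - 16*a^2)/2


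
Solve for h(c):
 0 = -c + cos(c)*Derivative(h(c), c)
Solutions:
 h(c) = C1 + Integral(c/cos(c), c)


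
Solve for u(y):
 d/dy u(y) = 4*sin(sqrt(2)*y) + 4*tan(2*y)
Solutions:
 u(y) = C1 - 2*log(cos(2*y)) - 2*sqrt(2)*cos(sqrt(2)*y)


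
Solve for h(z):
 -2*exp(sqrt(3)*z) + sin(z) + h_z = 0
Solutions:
 h(z) = C1 + 2*sqrt(3)*exp(sqrt(3)*z)/3 + cos(z)


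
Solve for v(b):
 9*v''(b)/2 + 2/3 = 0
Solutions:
 v(b) = C1 + C2*b - 2*b^2/27


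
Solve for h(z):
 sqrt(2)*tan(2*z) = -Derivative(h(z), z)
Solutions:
 h(z) = C1 + sqrt(2)*log(cos(2*z))/2


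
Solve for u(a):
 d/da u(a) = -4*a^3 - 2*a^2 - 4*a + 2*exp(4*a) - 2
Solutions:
 u(a) = C1 - a^4 - 2*a^3/3 - 2*a^2 - 2*a + exp(4*a)/2


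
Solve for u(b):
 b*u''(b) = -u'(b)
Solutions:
 u(b) = C1 + C2*log(b)


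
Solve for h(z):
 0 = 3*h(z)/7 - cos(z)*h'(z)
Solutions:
 h(z) = C1*(sin(z) + 1)^(3/14)/(sin(z) - 1)^(3/14)


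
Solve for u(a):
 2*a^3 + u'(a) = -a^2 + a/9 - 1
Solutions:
 u(a) = C1 - a^4/2 - a^3/3 + a^2/18 - a


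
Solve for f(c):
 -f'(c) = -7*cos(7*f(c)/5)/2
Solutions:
 -7*c/2 - 5*log(sin(7*f(c)/5) - 1)/14 + 5*log(sin(7*f(c)/5) + 1)/14 = C1


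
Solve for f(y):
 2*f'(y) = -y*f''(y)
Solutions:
 f(y) = C1 + C2/y


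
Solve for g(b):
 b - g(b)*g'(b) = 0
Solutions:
 g(b) = -sqrt(C1 + b^2)
 g(b) = sqrt(C1 + b^2)


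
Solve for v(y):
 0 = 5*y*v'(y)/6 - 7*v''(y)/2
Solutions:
 v(y) = C1 + C2*erfi(sqrt(210)*y/42)


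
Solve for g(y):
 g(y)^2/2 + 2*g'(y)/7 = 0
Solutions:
 g(y) = 4/(C1 + 7*y)


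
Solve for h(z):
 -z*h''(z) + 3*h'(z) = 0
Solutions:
 h(z) = C1 + C2*z^4


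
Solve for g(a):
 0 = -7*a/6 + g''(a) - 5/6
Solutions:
 g(a) = C1 + C2*a + 7*a^3/36 + 5*a^2/12


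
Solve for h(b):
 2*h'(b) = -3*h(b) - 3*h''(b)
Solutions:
 h(b) = (C1*sin(2*sqrt(2)*b/3) + C2*cos(2*sqrt(2)*b/3))*exp(-b/3)


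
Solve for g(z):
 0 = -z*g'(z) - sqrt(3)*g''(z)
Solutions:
 g(z) = C1 + C2*erf(sqrt(2)*3^(3/4)*z/6)


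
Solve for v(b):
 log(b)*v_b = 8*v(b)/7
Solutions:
 v(b) = C1*exp(8*li(b)/7)


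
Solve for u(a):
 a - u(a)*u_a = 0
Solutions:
 u(a) = -sqrt(C1 + a^2)
 u(a) = sqrt(C1 + a^2)


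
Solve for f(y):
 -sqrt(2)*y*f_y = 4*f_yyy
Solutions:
 f(y) = C1 + Integral(C2*airyai(-sqrt(2)*y/2) + C3*airybi(-sqrt(2)*y/2), y)


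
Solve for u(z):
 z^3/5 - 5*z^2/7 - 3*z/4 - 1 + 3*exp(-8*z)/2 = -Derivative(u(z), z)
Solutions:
 u(z) = C1 - z^4/20 + 5*z^3/21 + 3*z^2/8 + z + 3*exp(-8*z)/16


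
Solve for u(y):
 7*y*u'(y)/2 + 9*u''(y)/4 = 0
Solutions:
 u(y) = C1 + C2*erf(sqrt(7)*y/3)


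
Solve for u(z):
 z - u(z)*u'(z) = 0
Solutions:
 u(z) = -sqrt(C1 + z^2)
 u(z) = sqrt(C1 + z^2)


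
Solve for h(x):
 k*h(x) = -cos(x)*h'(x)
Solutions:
 h(x) = C1*exp(k*(log(sin(x) - 1) - log(sin(x) + 1))/2)


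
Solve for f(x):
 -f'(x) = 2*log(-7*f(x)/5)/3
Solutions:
 3*Integral(1/(log(-_y) - log(5) + log(7)), (_y, f(x)))/2 = C1 - x


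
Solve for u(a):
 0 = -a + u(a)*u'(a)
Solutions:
 u(a) = -sqrt(C1 + a^2)
 u(a) = sqrt(C1 + a^2)


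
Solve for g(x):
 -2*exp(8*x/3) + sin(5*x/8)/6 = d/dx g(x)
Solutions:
 g(x) = C1 - 3*exp(8*x/3)/4 - 4*cos(5*x/8)/15


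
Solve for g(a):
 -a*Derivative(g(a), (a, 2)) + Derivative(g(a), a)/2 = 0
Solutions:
 g(a) = C1 + C2*a^(3/2)


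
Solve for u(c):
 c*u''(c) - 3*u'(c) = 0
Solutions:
 u(c) = C1 + C2*c^4


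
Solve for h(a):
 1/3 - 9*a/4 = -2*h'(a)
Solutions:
 h(a) = C1 + 9*a^2/16 - a/6


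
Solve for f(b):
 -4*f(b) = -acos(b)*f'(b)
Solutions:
 f(b) = C1*exp(4*Integral(1/acos(b), b))


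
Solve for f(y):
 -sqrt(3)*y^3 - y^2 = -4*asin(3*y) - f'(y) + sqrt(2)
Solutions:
 f(y) = C1 + sqrt(3)*y^4/4 + y^3/3 - 4*y*asin(3*y) + sqrt(2)*y - 4*sqrt(1 - 9*y^2)/3
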